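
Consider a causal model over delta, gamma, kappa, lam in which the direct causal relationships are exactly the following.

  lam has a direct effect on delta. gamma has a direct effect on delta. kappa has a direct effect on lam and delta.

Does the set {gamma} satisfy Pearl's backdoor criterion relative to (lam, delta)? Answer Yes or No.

Backdoor paths from lam to delta (paths whose first edge points into lam):
  P1: lam <- kappa -> delta
Condition 1 (no descendant of lam in the set): holds — descendants of lam are {delta}; none are in {gamma}.
Condition 2 (every backdoor path blocked by {gamma}):
  P1: open — no interior node is in the conditioning set.
{gamma} does not satisfy the backdoor criterion.

No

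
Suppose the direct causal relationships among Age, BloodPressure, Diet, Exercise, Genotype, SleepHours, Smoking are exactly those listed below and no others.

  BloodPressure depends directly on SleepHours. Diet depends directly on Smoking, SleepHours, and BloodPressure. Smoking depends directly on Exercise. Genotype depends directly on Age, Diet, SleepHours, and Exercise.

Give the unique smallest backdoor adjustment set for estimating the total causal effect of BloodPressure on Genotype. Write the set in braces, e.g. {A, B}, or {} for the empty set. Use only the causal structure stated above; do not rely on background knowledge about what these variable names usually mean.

{SleepHours}

Variables eligible for adjustment (non-descendants of BloodPressure, excluding BloodPressure and Genotype): {Age, Exercise, SleepHours, Smoking}.
Backdoor paths from BloodPressure to Genotype:
  P1: BloodPressure <- SleepHours -> Diet <- Smoking <- Exercise -> Genotype
  P2: BloodPressure <- SleepHours -> Diet -> Genotype
  P3: BloodPressure <- SleepHours -> Genotype
The empty set is not sufficient: P2 (BloodPressure <- SleepHours -> Diet -> Genotype) has no collider blocking it and no conditioned non-collider, so it is open.
Try {SleepHours}:
  P1: blocked at fork node SleepHours ∈ conditioning set.
  P2: blocked at fork node SleepHours ∈ conditioning set.
  P3: blocked at fork node SleepHours ∈ conditioning set.
{SleepHours} contains no descendant of BloodPressure and blocks every backdoor path.
No other singleton works — e.g. {Exercise} leaves P2 open — so {SleepHours} is the unique smallest valid adjustment set.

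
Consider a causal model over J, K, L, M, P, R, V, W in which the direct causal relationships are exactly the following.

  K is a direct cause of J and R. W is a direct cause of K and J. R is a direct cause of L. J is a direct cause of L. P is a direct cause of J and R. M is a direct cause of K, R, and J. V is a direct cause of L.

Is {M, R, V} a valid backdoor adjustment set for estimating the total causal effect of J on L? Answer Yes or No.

Yes

Backdoor paths from J to L (paths whose first edge points into J):
  P1: J <- W -> K <- M -> R -> L
  P2: J <- W -> K -> R -> L
  P3: J <- P -> R -> L
  P4: J <- M -> K -> R -> L
  P5: J <- M -> R -> L
  P6: J <- K <- M -> R -> L
  P7: J <- K -> R -> L
Condition 1 (no descendant of J in the set): holds — descendants of J are {L}; none are in {M, R, V}.
Condition 2 (every backdoor path blocked by {M, R, V}):
  P1: blocked at fork node M ∈ conditioning set.
  P2: blocked at chain node R ∈ conditioning set.
  P3: blocked at chain node R ∈ conditioning set.
  P4: blocked at fork node M ∈ conditioning set.
  P5: blocked at fork node M ∈ conditioning set.
  P6: blocked at fork node M ∈ conditioning set.
  P7: blocked at chain node R ∈ conditioning set.
{M, R, V} satisfies the backdoor criterion.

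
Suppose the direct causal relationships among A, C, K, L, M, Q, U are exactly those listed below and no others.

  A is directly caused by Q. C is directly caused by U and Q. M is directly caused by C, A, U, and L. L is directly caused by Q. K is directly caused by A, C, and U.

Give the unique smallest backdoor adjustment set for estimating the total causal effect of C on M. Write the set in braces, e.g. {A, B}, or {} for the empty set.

{Q, U}

Variables eligible for adjustment (non-descendants of C, excluding C and M): {A, L, Q, U}.
Backdoor paths from C to M:
  P1: C <- Q -> A -> K <- U -> M
  P2: C <- Q -> A -> M
  P3: C <- Q -> L -> M
  P4: C <- U -> K <- A <- Q -> L -> M
  P5: C <- U -> K <- A -> M
  P6: C <- U -> M
The empty set is not sufficient: P2 (C <- Q -> A -> M) has no collider blocking it and no conditioned non-collider, so it is open.
Try {Q, U}:
  P1: blocked at fork node Q ∈ conditioning set.
  P2: blocked at fork node Q ∈ conditioning set.
  P3: blocked at fork node Q ∈ conditioning set.
  P4: blocked at fork node U ∈ conditioning set.
  P5: blocked at fork node U ∈ conditioning set.
  P6: blocked at fork node U ∈ conditioning set.
{Q, U} contains no descendant of C and blocks every backdoor path.
Every element of {Q, U} is needed (dropping Q leaves P2 open; dropping U leaves P6 open), so no proper subset is valid.
Among all size-2 subsets of the eligible variables, only {Q, U} blocks every backdoor path, so it is the unique smallest valid adjustment set.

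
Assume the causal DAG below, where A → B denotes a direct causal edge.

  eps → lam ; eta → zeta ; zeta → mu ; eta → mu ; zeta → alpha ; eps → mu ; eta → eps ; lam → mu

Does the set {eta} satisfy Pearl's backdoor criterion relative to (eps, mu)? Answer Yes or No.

Backdoor paths from eps to mu (paths whose first edge points into eps):
  P1: eps <- eta -> zeta -> mu
  P2: eps <- eta -> mu
Condition 1 (no descendant of eps in the set): holds — descendants of eps are {lam, mu}; none are in {eta}.
Condition 2 (every backdoor path blocked by {eta}):
  P1: blocked at fork node eta ∈ conditioning set.
  P2: blocked at fork node eta ∈ conditioning set.
{eta} satisfies the backdoor criterion.

Yes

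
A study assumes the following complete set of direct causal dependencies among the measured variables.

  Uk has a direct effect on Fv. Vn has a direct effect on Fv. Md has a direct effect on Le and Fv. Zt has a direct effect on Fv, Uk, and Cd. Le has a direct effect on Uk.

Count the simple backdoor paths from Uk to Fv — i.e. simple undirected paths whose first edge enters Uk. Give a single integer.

A backdoor path from Uk to Fv is any simple undirected path whose first edge points into Uk (i.e. leaves Uk via a parent).
Parents of Uk: {Le, Zt}.
Enumerating:
  P1: Uk <- Zt -> Fv
  P2: Uk <- Le <- Md -> Fv
That exhausts the simple backdoor paths. Count: 2.

2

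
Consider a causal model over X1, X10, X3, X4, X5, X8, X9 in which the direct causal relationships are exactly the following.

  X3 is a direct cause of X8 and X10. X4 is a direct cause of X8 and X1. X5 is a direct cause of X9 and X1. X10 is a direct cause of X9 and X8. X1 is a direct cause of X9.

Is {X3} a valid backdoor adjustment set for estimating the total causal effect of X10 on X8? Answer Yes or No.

Backdoor paths from X10 to X8 (paths whose first edge points into X10):
  P1: X10 <- X3 -> X8
Condition 1 (no descendant of X10 in the set): holds — descendants of X10 are {X8, X9}; none are in {X3}.
Condition 2 (every backdoor path blocked by {X3}):
  P1: blocked at fork node X3 ∈ conditioning set.
{X3} satisfies the backdoor criterion.

Yes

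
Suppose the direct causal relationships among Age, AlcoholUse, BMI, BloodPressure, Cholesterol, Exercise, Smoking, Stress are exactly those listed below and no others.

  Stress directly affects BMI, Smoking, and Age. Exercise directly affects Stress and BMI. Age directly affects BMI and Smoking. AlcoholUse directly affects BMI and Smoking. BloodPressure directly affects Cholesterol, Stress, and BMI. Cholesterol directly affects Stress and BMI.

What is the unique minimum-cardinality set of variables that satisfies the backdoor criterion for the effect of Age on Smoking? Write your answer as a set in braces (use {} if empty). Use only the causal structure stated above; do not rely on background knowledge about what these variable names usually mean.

Variables eligible for adjustment (non-descendants of Age, excluding Age and Smoking): {AlcoholUse, BloodPressure, Cholesterol, Exercise, Stress}.
Backdoor paths from Age to Smoking:
  P1: Age <- Stress <- BloodPressure -> Cholesterol -> BMI <- AlcoholUse -> Smoking
  P2: Age <- Stress <- BloodPressure -> BMI <- AlcoholUse -> Smoking
  P3: Age <- Stress <- Exercise -> BMI <- AlcoholUse -> Smoking
  P4: Age <- Stress <- Cholesterol <- BloodPressure -> BMI <- AlcoholUse -> Smoking
  P5: Age <- Stress <- Cholesterol -> BMI <- AlcoholUse -> Smoking
  P6: Age <- Stress -> Smoking
  P7: Age <- Stress -> BMI <- AlcoholUse -> Smoking
The empty set is not sufficient: P6 (Age <- Stress -> Smoking) has no collider blocking it and no conditioned non-collider, so it is open.
Try {Stress}:
  P1: blocked at chain node Stress ∈ conditioning set.
  P2: blocked at chain node Stress ∈ conditioning set.
  P3: blocked at chain node Stress ∈ conditioning set.
  P4: blocked at chain node Stress ∈ conditioning set.
  P5: blocked at chain node Stress ∈ conditioning set.
  P6: blocked at fork node Stress ∈ conditioning set.
  P7: blocked at fork node Stress ∈ conditioning set.
{Stress} contains no descendant of Age and blocks every backdoor path.
No other singleton works — e.g. {BloodPressure} leaves P6 open — so {Stress} is the unique smallest valid adjustment set.

{Stress}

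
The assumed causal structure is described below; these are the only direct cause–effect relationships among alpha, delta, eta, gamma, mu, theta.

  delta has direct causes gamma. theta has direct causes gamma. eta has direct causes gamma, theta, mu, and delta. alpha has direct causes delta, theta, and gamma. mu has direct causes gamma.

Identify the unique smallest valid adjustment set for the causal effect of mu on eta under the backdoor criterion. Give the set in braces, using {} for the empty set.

{gamma}

Variables eligible for adjustment (non-descendants of mu, excluding mu and eta): {alpha, delta, gamma, theta}.
Backdoor paths from mu to eta:
  P1: mu <- gamma -> delta -> alpha <- theta -> eta
  P2: mu <- gamma -> delta -> eta
  P3: mu <- gamma -> theta -> alpha <- delta -> eta
  P4: mu <- gamma -> theta -> eta
  P5: mu <- gamma -> alpha <- delta -> eta
  P6: mu <- gamma -> alpha <- theta -> eta
  P7: mu <- gamma -> eta
The empty set is not sufficient: P2 (mu <- gamma -> delta -> eta) has no collider blocking it and no conditioned non-collider, so it is open.
Try {gamma}:
  P1: blocked at fork node gamma ∈ conditioning set.
  P2: blocked at fork node gamma ∈ conditioning set.
  P3: blocked at fork node gamma ∈ conditioning set.
  P4: blocked at fork node gamma ∈ conditioning set.
  P5: blocked at fork node gamma ∈ conditioning set.
  P6: blocked at fork node gamma ∈ conditioning set.
  P7: blocked at fork node gamma ∈ conditioning set.
{gamma} contains no descendant of mu and blocks every backdoor path.
No other singleton works — e.g. {delta} leaves P4 open — so {gamma} is the unique smallest valid adjustment set.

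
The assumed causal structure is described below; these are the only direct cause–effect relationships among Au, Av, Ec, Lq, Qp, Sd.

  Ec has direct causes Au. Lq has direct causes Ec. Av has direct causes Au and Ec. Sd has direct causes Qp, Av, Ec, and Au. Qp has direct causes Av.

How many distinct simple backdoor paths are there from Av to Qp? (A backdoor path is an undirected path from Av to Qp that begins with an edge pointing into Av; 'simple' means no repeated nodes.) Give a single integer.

A backdoor path from Av to Qp is any simple undirected path whose first edge points into Av (i.e. leaves Av via a parent).
Parents of Av: {Au, Ec}.
Enumerating:
  P1: Av <- Au -> Ec -> Sd <- Qp
  P2: Av <- Au -> Sd <- Qp
  P3: Av <- Ec <- Au -> Sd <- Qp
  P4: Av <- Ec -> Sd <- Qp
That exhausts the simple backdoor paths. Count: 4.

4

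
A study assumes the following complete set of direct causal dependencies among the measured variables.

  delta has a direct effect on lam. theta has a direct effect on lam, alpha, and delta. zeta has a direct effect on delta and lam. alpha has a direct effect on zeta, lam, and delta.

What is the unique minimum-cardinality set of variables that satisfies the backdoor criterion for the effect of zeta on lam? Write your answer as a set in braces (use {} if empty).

{alpha}

Variables eligible for adjustment (non-descendants of zeta, excluding zeta and lam): {alpha, theta}.
Backdoor paths from zeta to lam:
  P1: zeta <- alpha <- theta -> delta -> lam
  P2: zeta <- alpha <- theta -> lam
  P3: zeta <- alpha -> delta <- theta -> lam
  P4: zeta <- alpha -> delta -> lam
  P5: zeta <- alpha -> lam
The empty set is not sufficient: P1 (zeta <- alpha <- theta -> delta -> lam) has no collider blocking it and no conditioned non-collider, so it is open.
Try {alpha}:
  P1: blocked at chain node alpha ∈ conditioning set.
  P2: blocked at chain node alpha ∈ conditioning set.
  P3: blocked at fork node alpha ∈ conditioning set.
  P4: blocked at fork node alpha ∈ conditioning set.
  P5: blocked at fork node alpha ∈ conditioning set.
{alpha} contains no descendant of zeta and blocks every backdoor path.
No other singleton works — e.g. {theta} leaves P4 open — so {alpha} is the unique smallest valid adjustment set.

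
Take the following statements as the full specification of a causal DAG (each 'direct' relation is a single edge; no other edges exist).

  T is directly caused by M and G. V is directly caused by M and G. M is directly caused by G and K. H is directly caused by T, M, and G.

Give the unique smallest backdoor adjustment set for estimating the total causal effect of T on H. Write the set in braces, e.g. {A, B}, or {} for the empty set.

Variables eligible for adjustment (non-descendants of T, excluding T and H): {G, K, M, V}.
Backdoor paths from T to H:
  P1: T <- G -> M -> H
  P2: T <- G -> V <- M -> H
  P3: T <- G -> H
  P4: T <- M <- G -> H
  P5: T <- M -> V <- G -> H
  P6: T <- M -> H
The empty set is not sufficient: P1 (T <- G -> M -> H) has no collider blocking it and no conditioned non-collider, so it is open.
Try {G, M}:
  P1: blocked at fork node G ∈ conditioning set.
  P2: blocked at fork node G ∈ conditioning set.
  P3: blocked at fork node G ∈ conditioning set.
  P4: blocked at chain node M ∈ conditioning set.
  P5: blocked at fork node M ∈ conditioning set.
  P6: blocked at fork node M ∈ conditioning set.
{G, M} contains no descendant of T and blocks every backdoor path.
Every element of {G, M} is needed (dropping G leaves P3 open; dropping M leaves P6 open), so no proper subset is valid.
Among all size-2 subsets of the eligible variables, only {G, M} blocks every backdoor path, so it is the unique smallest valid adjustment set.

{G, M}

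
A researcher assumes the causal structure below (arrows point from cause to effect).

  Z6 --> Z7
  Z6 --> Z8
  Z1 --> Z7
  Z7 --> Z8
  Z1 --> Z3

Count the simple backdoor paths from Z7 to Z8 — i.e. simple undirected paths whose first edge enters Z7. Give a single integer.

A backdoor path from Z7 to Z8 is any simple undirected path whose first edge points into Z7 (i.e. leaves Z7 via a parent).
Parents of Z7: {Z1, Z6}.
Enumerating:
  P1: Z7 <- Z6 -> Z8
That exhausts the simple backdoor paths. Count: 1.

1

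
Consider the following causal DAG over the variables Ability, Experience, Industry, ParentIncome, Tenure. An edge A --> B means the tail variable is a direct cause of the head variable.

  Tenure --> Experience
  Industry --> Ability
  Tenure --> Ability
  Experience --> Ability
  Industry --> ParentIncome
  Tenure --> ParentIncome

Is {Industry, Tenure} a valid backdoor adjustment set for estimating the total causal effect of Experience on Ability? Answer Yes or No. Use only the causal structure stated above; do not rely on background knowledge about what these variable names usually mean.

Backdoor paths from Experience to Ability (paths whose first edge points into Experience):
  P1: Experience <- Tenure -> ParentIncome <- Industry -> Ability
  P2: Experience <- Tenure -> Ability
Condition 1 (no descendant of Experience in the set): holds — descendants of Experience are {Ability}; none are in {Industry, Tenure}.
Condition 2 (every backdoor path blocked by {Industry, Tenure}):
  P1: blocked at fork node Tenure ∈ conditioning set.
  P2: blocked at fork node Tenure ∈ conditioning set.
{Industry, Tenure} satisfies the backdoor criterion.

Yes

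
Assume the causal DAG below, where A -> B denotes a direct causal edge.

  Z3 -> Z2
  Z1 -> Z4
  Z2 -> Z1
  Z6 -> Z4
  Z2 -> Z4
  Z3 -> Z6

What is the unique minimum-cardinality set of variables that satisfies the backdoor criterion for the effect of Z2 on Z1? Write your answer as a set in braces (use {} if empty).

{}

Variables eligible for adjustment (non-descendants of Z2, excluding Z2 and Z1): {Z3, Z6}.
Backdoor paths from Z2 to Z1:
  P1: Z2 <- Z3 -> Z6 -> Z4 <- Z1
Each backdoor path contains an unconditioned collider, so every path is already blocked with the empty conditioning set:
  P1: blocked at collider Z4 (neither it nor any descendant is in the conditioning set).
The empty set is therefore the unique smallest valid set.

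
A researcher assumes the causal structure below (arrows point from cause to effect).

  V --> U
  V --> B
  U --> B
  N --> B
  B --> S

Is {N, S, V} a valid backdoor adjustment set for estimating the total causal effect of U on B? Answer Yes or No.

Backdoor paths from U to B (paths whose first edge points into U):
  P1: U <- V -> B
Condition 1 (no descendant of U in the set): FAILS — S is a descendant of U.
Condition 2 (every backdoor path blocked by {N, S, V}):
  P1: blocked at fork node V ∈ conditioning set.
{N, S, V} does not satisfy the backdoor criterion.

No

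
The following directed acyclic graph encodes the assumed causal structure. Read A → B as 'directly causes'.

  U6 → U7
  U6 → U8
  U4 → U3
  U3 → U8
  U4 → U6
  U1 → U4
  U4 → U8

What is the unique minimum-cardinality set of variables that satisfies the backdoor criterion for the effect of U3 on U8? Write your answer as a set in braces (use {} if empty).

{U4}

Variables eligible for adjustment (non-descendants of U3, excluding U3 and U8): {U1, U4, U6, U7}.
Backdoor paths from U3 to U8:
  P1: U3 <- U4 -> U6 -> U8
  P2: U3 <- U4 -> U8
The empty set is not sufficient: P1 (U3 <- U4 -> U6 -> U8) has no collider blocking it and no conditioned non-collider, so it is open.
Try {U4}:
  P1: blocked at fork node U4 ∈ conditioning set.
  P2: blocked at fork node U4 ∈ conditioning set.
{U4} contains no descendant of U3 and blocks every backdoor path.
No other singleton works — e.g. {U1} leaves P1 open — so {U4} is the unique smallest valid adjustment set.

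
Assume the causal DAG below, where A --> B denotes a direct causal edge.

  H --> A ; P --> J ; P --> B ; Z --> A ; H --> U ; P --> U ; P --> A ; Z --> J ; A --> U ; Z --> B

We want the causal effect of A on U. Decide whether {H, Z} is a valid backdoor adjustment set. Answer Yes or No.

Backdoor paths from A to U (paths whose first edge points into A):
  P1: A <- H -> U
  P2: A <- Z -> B <- P -> U
  P3: A <- Z -> J <- P -> U
  P4: A <- P -> U
Condition 1 (no descendant of A in the set): holds — descendants of A are {U}; none are in {H, Z}.
Condition 2 (every backdoor path blocked by {H, Z}):
  P1: blocked at fork node H ∈ conditioning set.
  P2: blocked at fork node Z ∈ conditioning set.
  P3: blocked at fork node Z ∈ conditioning set.
  P4: open — no interior node is in the conditioning set.
{H, Z} does not satisfy the backdoor criterion.

No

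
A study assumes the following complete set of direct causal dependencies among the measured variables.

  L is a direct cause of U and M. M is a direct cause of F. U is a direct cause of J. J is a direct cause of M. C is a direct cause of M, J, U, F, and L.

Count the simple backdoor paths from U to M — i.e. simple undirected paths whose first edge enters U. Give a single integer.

A backdoor path from U to M is any simple undirected path whose first edge points into U (i.e. leaves U via a parent).
Parents of U: {C, L}.
Enumerating:
  P1: U <- C -> L -> M
  P2: U <- C -> J -> M
  P3: U <- C -> M
  P4: U <- C -> F <- M
  P5: U <- L <- C -> J -> M
  P6: U <- L <- C -> M
  P7: U <- L <- C -> F <- M
  P8: U <- L -> M
That exhausts the simple backdoor paths. Count: 8.

8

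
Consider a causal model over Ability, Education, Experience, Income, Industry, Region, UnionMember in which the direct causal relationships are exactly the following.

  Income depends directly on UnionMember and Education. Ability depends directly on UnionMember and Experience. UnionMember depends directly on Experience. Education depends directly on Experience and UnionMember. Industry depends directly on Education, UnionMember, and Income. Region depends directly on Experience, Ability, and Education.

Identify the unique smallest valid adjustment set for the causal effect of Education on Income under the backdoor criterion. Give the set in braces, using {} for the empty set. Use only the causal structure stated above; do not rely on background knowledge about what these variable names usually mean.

Variables eligible for adjustment (non-descendants of Education, excluding Education and Income): {Ability, Experience, UnionMember}.
Backdoor paths from Education to Income:
  P1: Education <- Experience -> UnionMember -> Income
  P2: Education <- Experience -> UnionMember -> Industry <- Income
  P3: Education <- Experience -> Ability <- UnionMember -> Income
  P4: Education <- Experience -> Ability <- UnionMember -> Industry <- Income
  P5: Education <- Experience -> Region <- Ability <- UnionMember -> Income
  P6: Education <- Experience -> Region <- Ability <- UnionMember -> Industry <- Income
  P7: Education <- UnionMember -> Income
  P8: Education <- UnionMember -> Industry <- Income
The empty set is not sufficient: P1 (Education <- Experience -> UnionMember -> Income) has no collider blocking it and no conditioned non-collider, so it is open.
Try {UnionMember}:
  P1: blocked at chain node UnionMember ∈ conditioning set.
  P2: blocked at chain node UnionMember ∈ conditioning set.
  P3: blocked at collider Ability (neither it nor any descendant is in the conditioning set).
  P4: blocked at collider Ability (neither it nor any descendant is in the conditioning set).
  P5: blocked at collider Region (neither it nor any descendant is in the conditioning set).
  P6: blocked at collider Region (neither it nor any descendant is in the conditioning set).
  P7: blocked at fork node UnionMember ∈ conditioning set.
  P8: blocked at fork node UnionMember ∈ conditioning set.
{UnionMember} contains no descendant of Education and blocks every backdoor path.
No other singleton works — e.g. {Experience} leaves P7 open — so {UnionMember} is the unique smallest valid adjustment set.

{UnionMember}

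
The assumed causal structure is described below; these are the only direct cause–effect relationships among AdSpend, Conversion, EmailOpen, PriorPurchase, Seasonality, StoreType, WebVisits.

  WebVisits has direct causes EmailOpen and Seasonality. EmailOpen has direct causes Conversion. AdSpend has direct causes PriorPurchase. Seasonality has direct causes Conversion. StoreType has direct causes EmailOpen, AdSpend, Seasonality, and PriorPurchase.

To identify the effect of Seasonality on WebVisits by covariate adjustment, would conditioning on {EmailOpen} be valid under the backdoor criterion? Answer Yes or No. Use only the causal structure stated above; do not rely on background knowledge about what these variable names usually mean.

Backdoor paths from Seasonality to WebVisits (paths whose first edge points into Seasonality):
  P1: Seasonality <- Conversion -> EmailOpen -> WebVisits
Condition 1 (no descendant of Seasonality in the set): holds — descendants of Seasonality are {StoreType, WebVisits}; none are in {EmailOpen}.
Condition 2 (every backdoor path blocked by {EmailOpen}):
  P1: blocked at chain node EmailOpen ∈ conditioning set.
{EmailOpen} satisfies the backdoor criterion.

Yes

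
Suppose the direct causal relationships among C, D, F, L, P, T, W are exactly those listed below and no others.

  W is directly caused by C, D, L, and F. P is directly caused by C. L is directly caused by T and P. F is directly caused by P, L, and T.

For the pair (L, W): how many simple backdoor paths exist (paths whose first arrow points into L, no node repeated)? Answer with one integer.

4

A backdoor path from L to W is any simple undirected path whose first edge points into L (i.e. leaves L via a parent).
Parents of L: {P, T}.
Enumerating:
  P1: L <- P <- C -> W
  P2: L <- P -> F -> W
  P3: L <- T -> F <- P <- C -> W
  P4: L <- T -> F -> W
That exhausts the simple backdoor paths. Count: 4.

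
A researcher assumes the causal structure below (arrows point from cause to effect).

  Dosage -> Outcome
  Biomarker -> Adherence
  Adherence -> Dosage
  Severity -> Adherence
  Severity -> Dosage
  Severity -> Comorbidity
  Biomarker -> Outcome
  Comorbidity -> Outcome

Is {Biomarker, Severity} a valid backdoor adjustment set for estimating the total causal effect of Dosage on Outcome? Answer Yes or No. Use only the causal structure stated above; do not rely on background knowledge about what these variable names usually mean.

Backdoor paths from Dosage to Outcome (paths whose first edge points into Dosage):
  P1: Dosage <- Severity -> Comorbidity -> Outcome
  P2: Dosage <- Severity -> Adherence <- Biomarker -> Outcome
  P3: Dosage <- Adherence <- Biomarker -> Outcome
  P4: Dosage <- Adherence <- Severity -> Comorbidity -> Outcome
Condition 1 (no descendant of Dosage in the set): holds — descendants of Dosage are {Outcome}; none are in {Biomarker, Severity}.
Condition 2 (every backdoor path blocked by {Biomarker, Severity}):
  P1: blocked at fork node Severity ∈ conditioning set.
  P2: blocked at fork node Severity ∈ conditioning set.
  P3: blocked at fork node Biomarker ∈ conditioning set.
  P4: blocked at fork node Severity ∈ conditioning set.
{Biomarker, Severity} satisfies the backdoor criterion.

Yes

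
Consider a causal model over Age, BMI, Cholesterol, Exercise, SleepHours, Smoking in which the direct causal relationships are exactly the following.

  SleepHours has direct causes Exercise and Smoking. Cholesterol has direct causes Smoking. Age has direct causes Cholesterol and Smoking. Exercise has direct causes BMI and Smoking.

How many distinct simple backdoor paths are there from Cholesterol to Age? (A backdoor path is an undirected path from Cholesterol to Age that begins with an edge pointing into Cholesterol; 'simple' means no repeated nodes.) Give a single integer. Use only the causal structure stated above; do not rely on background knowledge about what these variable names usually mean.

A backdoor path from Cholesterol to Age is any simple undirected path whose first edge points into Cholesterol (i.e. leaves Cholesterol via a parent).
Parents of Cholesterol: {Smoking}.
Enumerating:
  P1: Cholesterol <- Smoking -> Age
That exhausts the simple backdoor paths. Count: 1.

1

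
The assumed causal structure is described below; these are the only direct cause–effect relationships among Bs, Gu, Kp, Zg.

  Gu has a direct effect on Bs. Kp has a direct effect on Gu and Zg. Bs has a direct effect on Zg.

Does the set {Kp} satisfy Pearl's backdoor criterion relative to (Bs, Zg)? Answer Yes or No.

Yes

Backdoor paths from Bs to Zg (paths whose first edge points into Bs):
  P1: Bs <- Gu <- Kp -> Zg
Condition 1 (no descendant of Bs in the set): holds — descendants of Bs are {Zg}; none are in {Kp}.
Condition 2 (every backdoor path blocked by {Kp}):
  P1: blocked at fork node Kp ∈ conditioning set.
{Kp} satisfies the backdoor criterion.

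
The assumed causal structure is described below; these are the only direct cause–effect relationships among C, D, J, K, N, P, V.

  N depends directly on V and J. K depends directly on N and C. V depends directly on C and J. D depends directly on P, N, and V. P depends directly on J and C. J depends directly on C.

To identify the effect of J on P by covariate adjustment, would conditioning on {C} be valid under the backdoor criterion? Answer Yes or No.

Yes

Backdoor paths from J to P (paths whose first edge points into J):
  P1: J <- C -> P
  P2: J <- C -> V -> N -> D <- P
  P3: J <- C -> V -> D <- P
  P4: J <- C -> K <- N <- V -> D <- P
  P5: J <- C -> K <- N -> D <- P
Condition 1 (no descendant of J in the set): holds — descendants of J are {D, K, N, P, V}; none are in {C}.
Condition 2 (every backdoor path blocked by {C}):
  P1: blocked at fork node C ∈ conditioning set.
  P2: blocked at fork node C ∈ conditioning set.
  P3: blocked at fork node C ∈ conditioning set.
  P4: blocked at fork node C ∈ conditioning set.
  P5: blocked at fork node C ∈ conditioning set.
{C} satisfies the backdoor criterion.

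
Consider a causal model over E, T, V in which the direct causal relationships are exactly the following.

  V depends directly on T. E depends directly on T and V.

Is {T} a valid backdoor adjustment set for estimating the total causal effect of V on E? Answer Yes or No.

Backdoor paths from V to E (paths whose first edge points into V):
  P1: V <- T -> E
Condition 1 (no descendant of V in the set): holds — descendants of V are {E}; none are in {T}.
Condition 2 (every backdoor path blocked by {T}):
  P1: blocked at fork node T ∈ conditioning set.
{T} satisfies the backdoor criterion.

Yes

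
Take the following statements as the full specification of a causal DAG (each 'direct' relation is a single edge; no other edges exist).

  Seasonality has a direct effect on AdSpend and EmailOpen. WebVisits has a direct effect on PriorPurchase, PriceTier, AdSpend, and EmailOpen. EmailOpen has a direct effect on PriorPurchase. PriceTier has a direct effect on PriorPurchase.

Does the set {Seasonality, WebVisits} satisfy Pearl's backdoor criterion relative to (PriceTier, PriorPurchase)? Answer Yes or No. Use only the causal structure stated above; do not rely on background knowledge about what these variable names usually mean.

Yes

Backdoor paths from PriceTier to PriorPurchase (paths whose first edge points into PriceTier):
  P1: PriceTier <- WebVisits -> EmailOpen -> PriorPurchase
  P2: PriceTier <- WebVisits -> PriorPurchase
  P3: PriceTier <- WebVisits -> AdSpend <- Seasonality -> EmailOpen -> PriorPurchase
Condition 1 (no descendant of PriceTier in the set): holds — descendants of PriceTier are {PriorPurchase}; none are in {Seasonality, WebVisits}.
Condition 2 (every backdoor path blocked by {Seasonality, WebVisits}):
  P1: blocked at fork node WebVisits ∈ conditioning set.
  P2: blocked at fork node WebVisits ∈ conditioning set.
  P3: blocked at fork node WebVisits ∈ conditioning set.
{Seasonality, WebVisits} satisfies the backdoor criterion.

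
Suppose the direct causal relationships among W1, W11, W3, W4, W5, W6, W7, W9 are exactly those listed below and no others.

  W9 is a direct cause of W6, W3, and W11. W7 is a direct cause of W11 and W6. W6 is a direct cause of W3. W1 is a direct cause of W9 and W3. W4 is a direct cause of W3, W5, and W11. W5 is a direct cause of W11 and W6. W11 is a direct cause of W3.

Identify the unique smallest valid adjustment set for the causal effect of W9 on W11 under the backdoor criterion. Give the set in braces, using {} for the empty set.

Variables eligible for adjustment (non-descendants of W9, excluding W9 and W11): {W1, W4, W5, W7}.
Backdoor paths from W9 to W11:
  P1: W9 <- W1 -> W3 <- W4 -> W5 -> W11
  P2: W9 <- W1 -> W3 <- W4 -> W5 -> W6 <- W7 -> W11
  P3: W9 <- W1 -> W3 <- W4 -> W11
  P4: W9 <- W1 -> W3 <- W11
  P5: W9 <- W1 -> W3 <- W6 <- W5 <- W4 -> W11
  P6: W9 <- W1 -> W3 <- W6 <- W5 -> W11
  P7: W9 <- W1 -> W3 <- W6 <- W7 -> W11
Each backdoor path contains an unconditioned collider, so every path is already blocked with the empty conditioning set:
  P1: blocked at collider W3 (neither it nor any descendant is in the conditioning set).
  P2: blocked at collider W3 (neither it nor any descendant is in the conditioning set).
  P3: blocked at collider W3 (neither it nor any descendant is in the conditioning set).
  P4: blocked at collider W3 (neither it nor any descendant is in the conditioning set).
  P5: blocked at collider W3 (neither it nor any descendant is in the conditioning set).
  P6: blocked at collider W3 (neither it nor any descendant is in the conditioning set).
  P7: blocked at collider W3 (neither it nor any descendant is in the conditioning set).
The empty set is therefore the unique smallest valid set.

{}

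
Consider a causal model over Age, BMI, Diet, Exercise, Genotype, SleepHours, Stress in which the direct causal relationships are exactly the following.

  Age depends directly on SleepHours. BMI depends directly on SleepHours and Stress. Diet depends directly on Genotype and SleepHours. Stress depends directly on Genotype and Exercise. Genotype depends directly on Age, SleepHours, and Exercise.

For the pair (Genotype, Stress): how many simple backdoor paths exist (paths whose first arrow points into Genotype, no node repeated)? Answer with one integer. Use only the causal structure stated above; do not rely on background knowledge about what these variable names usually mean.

A backdoor path from Genotype to Stress is any simple undirected path whose first edge points into Genotype (i.e. leaves Genotype via a parent).
Parents of Genotype: {Age, Exercise, SleepHours}.
Enumerating:
  P1: Genotype <- SleepHours -> BMI <- Stress
  P2: Genotype <- Age <- SleepHours -> BMI <- Stress
  P3: Genotype <- Exercise -> Stress
That exhausts the simple backdoor paths. Count: 3.

3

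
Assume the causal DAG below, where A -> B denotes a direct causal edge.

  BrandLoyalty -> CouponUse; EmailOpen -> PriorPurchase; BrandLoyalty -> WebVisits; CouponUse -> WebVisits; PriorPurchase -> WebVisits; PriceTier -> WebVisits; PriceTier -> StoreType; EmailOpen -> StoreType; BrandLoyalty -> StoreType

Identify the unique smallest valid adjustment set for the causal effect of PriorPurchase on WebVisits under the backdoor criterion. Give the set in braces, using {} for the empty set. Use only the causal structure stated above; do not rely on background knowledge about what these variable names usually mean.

Variables eligible for adjustment (non-descendants of PriorPurchase, excluding PriorPurchase and WebVisits): {BrandLoyalty, CouponUse, EmailOpen, PriceTier, StoreType}.
Backdoor paths from PriorPurchase to WebVisits:
  P1: PriorPurchase <- EmailOpen -> StoreType <- PriceTier -> WebVisits
  P2: PriorPurchase <- EmailOpen -> StoreType <- BrandLoyalty -> CouponUse -> WebVisits
  P3: PriorPurchase <- EmailOpen -> StoreType <- BrandLoyalty -> WebVisits
Each backdoor path contains an unconditioned collider, so every path is already blocked with the empty conditioning set:
  P1: blocked at collider StoreType (neither it nor any descendant is in the conditioning set).
  P2: blocked at collider StoreType (neither it nor any descendant is in the conditioning set).
  P3: blocked at collider StoreType (neither it nor any descendant is in the conditioning set).
The empty set is therefore the unique smallest valid set.

{}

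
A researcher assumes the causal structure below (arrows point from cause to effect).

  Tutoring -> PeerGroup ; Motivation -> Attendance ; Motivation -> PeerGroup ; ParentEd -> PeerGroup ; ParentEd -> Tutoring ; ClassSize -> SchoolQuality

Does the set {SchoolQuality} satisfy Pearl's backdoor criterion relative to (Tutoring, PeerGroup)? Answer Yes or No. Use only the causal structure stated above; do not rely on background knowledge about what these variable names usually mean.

No

Backdoor paths from Tutoring to PeerGroup (paths whose first edge points into Tutoring):
  P1: Tutoring <- ParentEd -> PeerGroup
Condition 1 (no descendant of Tutoring in the set): holds — descendants of Tutoring are {PeerGroup}; none are in {SchoolQuality}.
Condition 2 (every backdoor path blocked by {SchoolQuality}):
  P1: open — no interior node is in the conditioning set.
{SchoolQuality} does not satisfy the backdoor criterion.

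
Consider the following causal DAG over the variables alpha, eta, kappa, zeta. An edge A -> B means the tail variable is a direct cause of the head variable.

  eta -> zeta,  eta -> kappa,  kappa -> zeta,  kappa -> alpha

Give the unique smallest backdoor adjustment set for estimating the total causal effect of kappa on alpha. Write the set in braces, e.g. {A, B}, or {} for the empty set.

Variables eligible for adjustment (non-descendants of kappa, excluding kappa and alpha): {eta}.
Backdoor paths from kappa to alpha:
  (none)
With no backdoor paths the empty set already satisfies the criterion, and it is trivially minimal.

{}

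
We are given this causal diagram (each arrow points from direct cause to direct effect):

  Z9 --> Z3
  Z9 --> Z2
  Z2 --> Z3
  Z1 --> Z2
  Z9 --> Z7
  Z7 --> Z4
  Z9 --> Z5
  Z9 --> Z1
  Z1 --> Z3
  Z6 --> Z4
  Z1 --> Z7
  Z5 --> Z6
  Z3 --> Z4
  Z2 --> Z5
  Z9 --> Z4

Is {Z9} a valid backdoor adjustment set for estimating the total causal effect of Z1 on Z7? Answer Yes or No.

Yes

Backdoor paths from Z1 to Z7 (paths whose first edge points into Z1):
  P1: Z1 <- Z9 -> Z2 -> Z5 -> Z6 -> Z4 <- Z7
  P2: Z1 <- Z9 -> Z2 -> Z3 -> Z4 <- Z7
  P3: Z1 <- Z9 -> Z7
  P4: Z1 <- Z9 -> Z5 <- Z2 -> Z3 -> Z4 <- Z7
  P5: Z1 <- Z9 -> Z5 -> Z6 -> Z4 <- Z7
  P6: Z1 <- Z9 -> Z3 <- Z2 -> Z5 -> Z6 -> Z4 <- Z7
  P7: Z1 <- Z9 -> Z3 -> Z4 <- Z7
  P8: Z1 <- Z9 -> Z4 <- Z7
Condition 1 (no descendant of Z1 in the set): holds — descendants of Z1 are {Z2, Z3, Z4, Z5, Z6, Z7}; none are in {Z9}.
Condition 2 (every backdoor path blocked by {Z9}):
  P1: blocked at fork node Z9 ∈ conditioning set.
  P2: blocked at fork node Z9 ∈ conditioning set.
  P3: blocked at fork node Z9 ∈ conditioning set.
  P4: blocked at fork node Z9 ∈ conditioning set.
  P5: blocked at fork node Z9 ∈ conditioning set.
  P6: blocked at fork node Z9 ∈ conditioning set.
  P7: blocked at fork node Z9 ∈ conditioning set.
  P8: blocked at fork node Z9 ∈ conditioning set.
{Z9} satisfies the backdoor criterion.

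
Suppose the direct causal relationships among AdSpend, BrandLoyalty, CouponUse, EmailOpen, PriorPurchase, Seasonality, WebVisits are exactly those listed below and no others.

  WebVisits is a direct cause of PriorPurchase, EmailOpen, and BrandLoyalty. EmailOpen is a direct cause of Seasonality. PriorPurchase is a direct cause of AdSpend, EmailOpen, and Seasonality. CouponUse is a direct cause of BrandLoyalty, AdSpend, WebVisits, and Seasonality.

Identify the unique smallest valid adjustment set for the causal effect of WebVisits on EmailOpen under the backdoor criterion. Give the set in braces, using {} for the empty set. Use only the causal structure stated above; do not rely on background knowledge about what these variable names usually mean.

Variables eligible for adjustment (non-descendants of WebVisits, excluding WebVisits and EmailOpen): {CouponUse}.
Backdoor paths from WebVisits to EmailOpen:
  P1: WebVisits <- CouponUse -> Seasonality <- PriorPurchase -> EmailOpen
  P2: WebVisits <- CouponUse -> Seasonality <- EmailOpen
  P3: WebVisits <- CouponUse -> AdSpend <- PriorPurchase -> EmailOpen
  P4: WebVisits <- CouponUse -> AdSpend <- PriorPurchase -> Seasonality <- EmailOpen
Each backdoor path contains an unconditioned collider, so every path is already blocked with the empty conditioning set:
  P1: blocked at collider Seasonality (neither it nor any descendant is in the conditioning set).
  P2: blocked at collider Seasonality (neither it nor any descendant is in the conditioning set).
  P3: blocked at collider AdSpend (neither it nor any descendant is in the conditioning set).
  P4: blocked at collider AdSpend (neither it nor any descendant is in the conditioning set).
The empty set is therefore the unique smallest valid set.

{}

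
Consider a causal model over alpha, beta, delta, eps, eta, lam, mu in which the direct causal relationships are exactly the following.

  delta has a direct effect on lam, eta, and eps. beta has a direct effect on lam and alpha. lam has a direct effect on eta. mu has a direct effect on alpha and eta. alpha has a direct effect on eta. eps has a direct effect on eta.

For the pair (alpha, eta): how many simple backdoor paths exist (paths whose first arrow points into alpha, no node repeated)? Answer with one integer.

A backdoor path from alpha to eta is any simple undirected path whose first edge points into alpha (i.e. leaves alpha via a parent).
Parents of alpha: {beta, mu}.
Enumerating:
  P1: alpha <- mu -> eta
  P2: alpha <- beta -> lam <- delta -> eps -> eta
  P3: alpha <- beta -> lam <- delta -> eta
  P4: alpha <- beta -> lam -> eta
That exhausts the simple backdoor paths. Count: 4.

4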